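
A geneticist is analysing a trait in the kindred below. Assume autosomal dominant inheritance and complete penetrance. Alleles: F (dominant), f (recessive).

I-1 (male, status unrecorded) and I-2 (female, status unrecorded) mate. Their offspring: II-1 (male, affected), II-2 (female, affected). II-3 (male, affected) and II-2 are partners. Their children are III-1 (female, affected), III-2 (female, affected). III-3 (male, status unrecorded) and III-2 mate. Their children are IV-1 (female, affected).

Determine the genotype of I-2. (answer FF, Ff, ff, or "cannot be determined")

I-2's phenotype is unrecorded, and no parent or child forces a single allele at both positions; consistent genotype assignments exist with I-2 as FF or Ff or ff.

cannot be determined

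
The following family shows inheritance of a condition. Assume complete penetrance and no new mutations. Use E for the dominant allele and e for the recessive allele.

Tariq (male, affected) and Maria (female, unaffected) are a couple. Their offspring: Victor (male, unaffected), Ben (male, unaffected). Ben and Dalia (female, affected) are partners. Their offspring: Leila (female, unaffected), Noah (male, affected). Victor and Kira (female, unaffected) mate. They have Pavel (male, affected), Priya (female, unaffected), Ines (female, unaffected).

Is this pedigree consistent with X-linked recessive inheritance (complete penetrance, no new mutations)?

Yes

A consistent assignment under X-linked recessive exists: Tariq X^e Y, Maria X^E X^E, Victor X^E Y, Ben X^E Y, Dalia X^e X^e, Kira X^E X^e, Leila X^E X^e, Noah X^e Y, Pavel X^e Y, Priya X^E X^E, Ines X^E X^E.
In this assignment every recorded phenotype matches its genotype and every non-founder's genotype is obtainable from its parents' genotypes, so the pedigree is consistent.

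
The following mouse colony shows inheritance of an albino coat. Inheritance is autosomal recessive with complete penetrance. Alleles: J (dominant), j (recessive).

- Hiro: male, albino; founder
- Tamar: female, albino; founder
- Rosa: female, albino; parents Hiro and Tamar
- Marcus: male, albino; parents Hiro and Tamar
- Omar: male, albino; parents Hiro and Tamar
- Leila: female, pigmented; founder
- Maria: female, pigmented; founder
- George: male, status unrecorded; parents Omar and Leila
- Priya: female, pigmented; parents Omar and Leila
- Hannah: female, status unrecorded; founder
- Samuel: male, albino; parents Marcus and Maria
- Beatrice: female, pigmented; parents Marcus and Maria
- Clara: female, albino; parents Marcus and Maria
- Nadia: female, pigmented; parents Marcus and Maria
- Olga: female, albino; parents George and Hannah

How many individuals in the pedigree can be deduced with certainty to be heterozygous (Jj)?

Obligate heterozygotes: Maria is pigmented so carries J and passed j to Samuel (jj), so Maria is Jj; Priya is pigmented so carries J and received j from Omar (jj), so Priya is Jj; Beatrice is pigmented so carries J and received j from Marcus (jj), so Beatrice is Jj; Nadia is pigmented so carries J and received j from Marcus (jj), so Nadia is Jj.
Every other individual is either homozygous by phenotype or has at least one consistent homozygous assignment, so the count is 4.

4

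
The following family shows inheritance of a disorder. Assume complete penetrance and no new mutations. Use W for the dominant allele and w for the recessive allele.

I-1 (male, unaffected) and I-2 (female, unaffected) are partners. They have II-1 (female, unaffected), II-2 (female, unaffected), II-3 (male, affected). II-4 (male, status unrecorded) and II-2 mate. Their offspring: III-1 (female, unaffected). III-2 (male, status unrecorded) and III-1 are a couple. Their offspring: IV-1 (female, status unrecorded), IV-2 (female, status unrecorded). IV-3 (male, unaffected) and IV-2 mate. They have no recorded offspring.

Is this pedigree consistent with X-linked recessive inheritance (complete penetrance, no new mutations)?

Yes

A consistent assignment under X-linked recessive exists: I-1 X^W Y, I-2 X^W X^w, II-1 X^W X^W, II-2 X^W X^W, II-3 X^w Y, II-4 X^W Y, III-1 X^W X^W, III-2 X^W Y, IV-1 X^W X^W, IV-2 X^W X^W, IV-3 X^W Y.
In this assignment every recorded phenotype matches its genotype and every non-founder's genotype is obtainable from its parents' genotypes, so the pedigree is consistent.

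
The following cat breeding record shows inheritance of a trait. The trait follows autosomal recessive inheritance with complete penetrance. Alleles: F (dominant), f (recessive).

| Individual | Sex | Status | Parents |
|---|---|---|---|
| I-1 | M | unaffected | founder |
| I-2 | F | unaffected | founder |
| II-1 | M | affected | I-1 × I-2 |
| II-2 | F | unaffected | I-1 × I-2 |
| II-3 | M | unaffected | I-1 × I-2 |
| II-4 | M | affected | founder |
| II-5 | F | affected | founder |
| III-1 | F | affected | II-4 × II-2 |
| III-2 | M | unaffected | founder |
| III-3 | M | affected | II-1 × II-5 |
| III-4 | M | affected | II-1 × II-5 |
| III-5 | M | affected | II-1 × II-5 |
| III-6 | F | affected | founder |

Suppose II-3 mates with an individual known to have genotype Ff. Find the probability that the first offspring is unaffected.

5/6

I-1 is unaffected so carries F and passed f to II-1 (ff), so I-1 is Ff.
I-2 is unaffected so carries F and passed f to II-1 (ff), so I-2 is Ff.
II-3 is an unaffected offspring of I-1 (Ff) × I-2 (Ff), whose cross gives 1/4 FF : 1/2 Ff : 1/4 ff; conditioning on being unaffected, II-3 is FF with probability 1/3, Ff with probability 2/3.
Summing over parental genotype combinations, P(offspring is unaffected) = 1/3·1 + 2/3·3/4 = 5/6.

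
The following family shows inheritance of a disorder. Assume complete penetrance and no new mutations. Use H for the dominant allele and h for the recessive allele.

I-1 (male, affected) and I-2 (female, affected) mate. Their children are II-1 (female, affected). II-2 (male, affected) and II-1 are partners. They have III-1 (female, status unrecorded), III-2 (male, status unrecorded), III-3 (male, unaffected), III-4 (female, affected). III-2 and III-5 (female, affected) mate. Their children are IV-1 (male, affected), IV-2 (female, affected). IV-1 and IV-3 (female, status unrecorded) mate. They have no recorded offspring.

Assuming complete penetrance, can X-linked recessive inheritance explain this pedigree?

Under X-linked recessive, III-3 (unaffected, male) cannot arise from II-2 (affected) × II-1 (affected).

No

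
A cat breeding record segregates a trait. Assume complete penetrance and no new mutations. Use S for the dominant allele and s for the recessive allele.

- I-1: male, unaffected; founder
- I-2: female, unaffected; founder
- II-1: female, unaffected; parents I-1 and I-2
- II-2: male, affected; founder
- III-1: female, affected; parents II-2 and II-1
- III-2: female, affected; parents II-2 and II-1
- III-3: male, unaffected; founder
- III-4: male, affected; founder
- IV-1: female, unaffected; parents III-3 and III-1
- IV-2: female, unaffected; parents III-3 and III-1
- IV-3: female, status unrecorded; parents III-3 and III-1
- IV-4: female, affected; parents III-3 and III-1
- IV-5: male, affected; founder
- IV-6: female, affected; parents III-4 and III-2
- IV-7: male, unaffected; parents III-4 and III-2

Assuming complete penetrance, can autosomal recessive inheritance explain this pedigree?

No

Under autosomal recessive, IV-7 (unaffected, male) cannot arise from III-4 (affected) × III-2 (affected).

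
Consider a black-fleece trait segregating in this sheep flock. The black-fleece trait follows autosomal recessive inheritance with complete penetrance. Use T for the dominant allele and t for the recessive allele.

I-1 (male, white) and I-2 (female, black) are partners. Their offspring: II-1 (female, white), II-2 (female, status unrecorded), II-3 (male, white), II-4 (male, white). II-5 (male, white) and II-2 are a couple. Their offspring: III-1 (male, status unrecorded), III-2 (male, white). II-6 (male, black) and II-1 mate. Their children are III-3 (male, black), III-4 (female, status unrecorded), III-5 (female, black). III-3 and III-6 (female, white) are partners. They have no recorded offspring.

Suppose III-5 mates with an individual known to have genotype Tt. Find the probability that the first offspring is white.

III-5 is black, so III-5 is tt.
The cross gives 1/2 Tt : 1/2 tt, so P(offspring is white) = 1/2.

1/2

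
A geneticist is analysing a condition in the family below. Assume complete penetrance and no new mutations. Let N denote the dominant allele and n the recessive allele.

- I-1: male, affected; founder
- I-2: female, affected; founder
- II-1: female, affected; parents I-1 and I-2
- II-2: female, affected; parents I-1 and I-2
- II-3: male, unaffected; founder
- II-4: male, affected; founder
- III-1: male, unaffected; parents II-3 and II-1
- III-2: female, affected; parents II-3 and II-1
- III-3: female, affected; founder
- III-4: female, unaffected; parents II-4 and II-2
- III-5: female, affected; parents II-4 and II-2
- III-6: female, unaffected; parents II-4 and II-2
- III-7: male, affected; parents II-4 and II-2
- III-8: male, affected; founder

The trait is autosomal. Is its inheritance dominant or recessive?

dominant

II-4 and II-2 are both affected yet have an unaffected child III-4. Under a recessive model two affected parents are homozygous and every child would be affected, so the trait cannot be recessive.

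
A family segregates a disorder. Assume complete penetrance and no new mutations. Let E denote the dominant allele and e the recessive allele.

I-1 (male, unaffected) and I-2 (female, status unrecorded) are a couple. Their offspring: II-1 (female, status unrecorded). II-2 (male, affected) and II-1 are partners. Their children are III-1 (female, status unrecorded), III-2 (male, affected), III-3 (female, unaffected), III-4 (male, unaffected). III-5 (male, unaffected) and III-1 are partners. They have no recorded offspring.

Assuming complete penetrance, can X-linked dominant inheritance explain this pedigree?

No

Under X-linked dominant, III-3 (unaffected, female) cannot arise from II-2 (affected) × II-1 (unrecorded).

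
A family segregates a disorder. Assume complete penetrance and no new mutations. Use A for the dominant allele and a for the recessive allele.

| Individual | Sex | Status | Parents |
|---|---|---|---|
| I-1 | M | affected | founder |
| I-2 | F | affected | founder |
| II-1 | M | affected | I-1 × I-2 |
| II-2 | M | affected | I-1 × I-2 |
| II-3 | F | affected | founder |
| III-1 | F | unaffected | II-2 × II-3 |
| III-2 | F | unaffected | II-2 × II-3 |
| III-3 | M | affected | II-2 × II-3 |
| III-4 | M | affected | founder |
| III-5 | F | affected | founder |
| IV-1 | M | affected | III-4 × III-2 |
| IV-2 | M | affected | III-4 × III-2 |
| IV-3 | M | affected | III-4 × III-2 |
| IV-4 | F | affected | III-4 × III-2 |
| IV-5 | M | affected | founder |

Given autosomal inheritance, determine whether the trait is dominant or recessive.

II-2 and II-3 are both affected yet have an unaffected child III-1. Under a recessive model two affected parents are homozygous and every child would be affected, so the trait cannot be recessive.

dominant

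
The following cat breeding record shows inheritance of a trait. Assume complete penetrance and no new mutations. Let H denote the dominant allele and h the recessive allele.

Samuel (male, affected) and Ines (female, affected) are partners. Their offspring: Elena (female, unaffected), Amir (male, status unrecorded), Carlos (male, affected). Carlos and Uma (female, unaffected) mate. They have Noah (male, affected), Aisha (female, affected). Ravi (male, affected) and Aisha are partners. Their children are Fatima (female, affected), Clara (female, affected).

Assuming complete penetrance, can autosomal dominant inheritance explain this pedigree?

A consistent assignment under autosomal dominant exists: Samuel Hh, Ines Hh, Elena hh, Amir HH, Carlos HH, Uma hh, Noah Hh, Aisha Hh, Ravi HH, Fatima HH, Clara HH.
In this assignment every recorded phenotype matches its genotype and every non-founder's genotype is obtainable from its parents' genotypes, so the pedigree is consistent.

Yes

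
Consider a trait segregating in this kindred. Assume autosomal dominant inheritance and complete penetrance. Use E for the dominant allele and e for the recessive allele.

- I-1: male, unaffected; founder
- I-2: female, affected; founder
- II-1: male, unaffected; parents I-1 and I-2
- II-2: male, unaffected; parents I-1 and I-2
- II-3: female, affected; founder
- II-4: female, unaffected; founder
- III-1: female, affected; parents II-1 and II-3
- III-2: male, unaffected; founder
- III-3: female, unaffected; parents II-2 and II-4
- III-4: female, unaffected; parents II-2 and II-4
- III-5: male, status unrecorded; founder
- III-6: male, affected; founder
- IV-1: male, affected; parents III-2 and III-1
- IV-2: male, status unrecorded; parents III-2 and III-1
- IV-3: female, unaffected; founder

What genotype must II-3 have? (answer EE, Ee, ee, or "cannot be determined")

II-3's phenotype allows EE or Ee, and no parent or child forces a single allele at both positions; consistent genotype assignments exist with II-3 as EE or Ee.

cannot be determined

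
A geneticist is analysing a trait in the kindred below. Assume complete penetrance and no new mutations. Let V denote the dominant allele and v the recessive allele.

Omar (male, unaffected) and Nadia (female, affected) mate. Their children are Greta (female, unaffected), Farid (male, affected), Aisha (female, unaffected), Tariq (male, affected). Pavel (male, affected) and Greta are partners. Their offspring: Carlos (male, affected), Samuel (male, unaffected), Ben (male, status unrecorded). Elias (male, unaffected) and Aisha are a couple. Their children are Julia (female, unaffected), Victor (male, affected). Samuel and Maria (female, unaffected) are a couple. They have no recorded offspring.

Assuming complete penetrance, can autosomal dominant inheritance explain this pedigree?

Under autosomal dominant, Victor (affected, male) cannot arise from Elias (unaffected) × Aisha (unaffected).

No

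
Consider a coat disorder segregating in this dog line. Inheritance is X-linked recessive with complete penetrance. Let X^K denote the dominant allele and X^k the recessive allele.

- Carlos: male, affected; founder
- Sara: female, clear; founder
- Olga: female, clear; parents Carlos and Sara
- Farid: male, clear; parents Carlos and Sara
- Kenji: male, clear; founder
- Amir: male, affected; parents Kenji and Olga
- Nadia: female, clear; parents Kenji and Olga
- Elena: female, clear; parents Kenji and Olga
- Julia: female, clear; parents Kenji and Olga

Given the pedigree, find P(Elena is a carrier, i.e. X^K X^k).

1/2

Kenji is clear, so Kenji is X^K Y.
Olga is clear so carries K and received k from Carlos (X^k Y), so Olga is X^K X^k.
Their cross gives offspring ratios 1/2 X^K X^K : 1/2 X^K X^k. Conditioning on Elena being clear, P(X^K X^k) = 1/2 / 1 = 1/2.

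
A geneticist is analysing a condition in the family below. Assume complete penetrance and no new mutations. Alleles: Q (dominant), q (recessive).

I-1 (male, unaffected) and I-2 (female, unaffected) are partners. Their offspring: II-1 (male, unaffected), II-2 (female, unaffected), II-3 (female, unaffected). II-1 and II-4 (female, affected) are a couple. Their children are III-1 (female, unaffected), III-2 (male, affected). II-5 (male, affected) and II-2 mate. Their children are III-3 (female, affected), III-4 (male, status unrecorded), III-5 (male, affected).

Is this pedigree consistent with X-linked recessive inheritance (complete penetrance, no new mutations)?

Yes

A consistent assignment under X-linked recessive exists: I-1 X^Q Y, I-2 X^Q X^q, II-1 X^Q Y, II-2 X^Q X^q, II-3 X^Q X^Q, II-4 X^q X^q, II-5 X^q Y, III-1 X^Q X^q, III-2 X^q Y, III-3 X^q X^q, III-4 X^Q Y, III-5 X^q Y.
In this assignment every recorded phenotype matches its genotype and every non-founder's genotype is obtainable from its parents' genotypes, so the pedigree is consistent.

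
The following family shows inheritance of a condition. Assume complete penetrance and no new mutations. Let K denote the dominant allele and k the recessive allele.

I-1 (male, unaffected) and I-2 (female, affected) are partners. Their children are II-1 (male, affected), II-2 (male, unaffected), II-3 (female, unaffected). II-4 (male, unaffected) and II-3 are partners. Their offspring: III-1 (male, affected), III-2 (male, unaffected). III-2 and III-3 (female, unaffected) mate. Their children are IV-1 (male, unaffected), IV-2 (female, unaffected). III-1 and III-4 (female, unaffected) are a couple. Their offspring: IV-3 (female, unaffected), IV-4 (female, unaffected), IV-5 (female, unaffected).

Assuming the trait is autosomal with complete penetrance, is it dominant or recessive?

recessive

II-4 and II-3 are both unaffected yet have an affected child III-1. Under dominance, an affected child requires at least one affected parent, so the trait cannot be dominant.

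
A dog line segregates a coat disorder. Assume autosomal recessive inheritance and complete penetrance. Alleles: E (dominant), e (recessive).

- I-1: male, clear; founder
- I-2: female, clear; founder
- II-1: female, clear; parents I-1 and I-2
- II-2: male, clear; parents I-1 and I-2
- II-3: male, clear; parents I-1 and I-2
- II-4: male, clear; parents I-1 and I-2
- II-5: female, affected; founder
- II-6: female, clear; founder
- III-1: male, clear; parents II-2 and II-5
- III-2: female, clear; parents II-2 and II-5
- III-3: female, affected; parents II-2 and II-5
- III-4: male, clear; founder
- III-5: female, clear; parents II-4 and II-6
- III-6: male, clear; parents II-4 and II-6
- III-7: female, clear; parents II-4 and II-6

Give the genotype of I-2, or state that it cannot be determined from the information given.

I-2's phenotype allows EE or Ee, and no parent or child forces a single allele at both positions; consistent genotype assignments exist with I-2 as EE or Ee.

cannot be determined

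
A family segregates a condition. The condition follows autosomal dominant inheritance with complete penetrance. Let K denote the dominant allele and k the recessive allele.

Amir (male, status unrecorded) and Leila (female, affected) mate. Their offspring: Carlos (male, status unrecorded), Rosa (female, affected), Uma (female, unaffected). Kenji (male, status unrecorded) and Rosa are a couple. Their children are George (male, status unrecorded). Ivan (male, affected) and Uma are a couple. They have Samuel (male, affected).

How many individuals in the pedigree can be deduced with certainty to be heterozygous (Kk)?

Obligate heterozygotes: Leila is affected so carries K and passed k to Uma (kk), so Leila is Kk; Samuel is affected so carries K and received k from Uma (kk), so Samuel is Kk.
Every other individual is either homozygous by phenotype or has at least one consistent homozygous assignment, so the count is 2.

2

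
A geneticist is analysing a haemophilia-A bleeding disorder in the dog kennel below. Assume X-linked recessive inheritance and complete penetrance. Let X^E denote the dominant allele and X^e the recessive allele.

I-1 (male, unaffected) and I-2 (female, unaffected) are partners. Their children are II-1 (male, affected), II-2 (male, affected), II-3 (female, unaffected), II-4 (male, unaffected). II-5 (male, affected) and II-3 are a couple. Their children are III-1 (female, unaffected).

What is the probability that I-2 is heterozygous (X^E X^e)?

I-2 is unaffected so carries E and passed e to II-1 (X^e Y), so I-2 is X^E X^e, giving P(X^E X^e) = 1.

1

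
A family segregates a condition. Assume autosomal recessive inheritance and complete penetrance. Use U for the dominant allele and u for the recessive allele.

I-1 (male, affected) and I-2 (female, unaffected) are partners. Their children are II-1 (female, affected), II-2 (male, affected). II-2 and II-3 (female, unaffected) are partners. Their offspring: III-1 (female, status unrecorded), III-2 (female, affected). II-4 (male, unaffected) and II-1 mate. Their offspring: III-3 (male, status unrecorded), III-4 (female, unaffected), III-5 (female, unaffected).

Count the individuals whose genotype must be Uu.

Obligate heterozygotes: I-2 is unaffected so carries U and passed u to II-1 (uu), so I-2 is Uu; II-3 is unaffected so carries U and passed u to III-2 (uu), so II-3 is Uu; III-4 is unaffected so carries U and received u from II-1 (uu), so III-4 is Uu; III-5 is unaffected so carries U and received u from II-1 (uu), so III-5 is Uu.
Every other individual is either homozygous by phenotype or has at least one consistent homozygous assignment, so the count is 4.

4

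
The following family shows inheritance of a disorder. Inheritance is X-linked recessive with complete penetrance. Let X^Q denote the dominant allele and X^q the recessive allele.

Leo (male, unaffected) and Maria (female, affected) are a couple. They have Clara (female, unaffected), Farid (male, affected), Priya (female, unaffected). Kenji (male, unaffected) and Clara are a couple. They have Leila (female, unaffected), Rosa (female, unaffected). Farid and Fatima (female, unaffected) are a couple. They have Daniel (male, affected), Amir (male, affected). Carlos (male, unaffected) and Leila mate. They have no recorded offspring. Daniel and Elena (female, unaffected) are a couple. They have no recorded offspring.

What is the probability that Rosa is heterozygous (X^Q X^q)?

1/2

Kenji is unaffected, so Kenji is X^Q Y.
Clara is unaffected so carries Q and received q from Maria (X^q X^q), so Clara is X^Q X^q.
Their cross gives offspring ratios 1/2 X^Q X^Q : 1/2 X^Q X^q. Conditioning on Rosa being unaffected, P(X^Q X^q) = 1/2 / 1 = 1/2.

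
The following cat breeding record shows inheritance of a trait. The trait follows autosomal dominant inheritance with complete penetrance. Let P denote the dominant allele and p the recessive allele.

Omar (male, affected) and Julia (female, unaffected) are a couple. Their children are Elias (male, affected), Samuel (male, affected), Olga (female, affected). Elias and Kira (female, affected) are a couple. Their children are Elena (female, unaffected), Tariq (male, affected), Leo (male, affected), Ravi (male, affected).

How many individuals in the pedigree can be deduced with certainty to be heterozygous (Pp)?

4

Obligate heterozygotes: Elias is affected so carries P and received p from Julia (pp), so Elias is Pp; Samuel is affected so carries P and received p from Julia (pp), so Samuel is Pp; Olga is affected so carries P and received p from Julia (pp), so Olga is Pp; Kira is affected so carries P and passed p to Elena (pp), so Kira is Pp.
Every other individual is either homozygous by phenotype or has at least one consistent homozygous assignment, so the count is 4.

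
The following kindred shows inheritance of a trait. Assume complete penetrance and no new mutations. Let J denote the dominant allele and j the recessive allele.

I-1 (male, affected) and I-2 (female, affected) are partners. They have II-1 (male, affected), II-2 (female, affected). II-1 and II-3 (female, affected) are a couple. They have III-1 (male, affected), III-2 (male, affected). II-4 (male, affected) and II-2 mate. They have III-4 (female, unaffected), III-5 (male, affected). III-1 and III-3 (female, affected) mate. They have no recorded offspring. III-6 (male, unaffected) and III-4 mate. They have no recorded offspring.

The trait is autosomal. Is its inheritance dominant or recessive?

II-4 and II-2 are both affected yet have an unaffected child III-4. Under a recessive model two affected parents are homozygous and every child would be affected, so the trait cannot be recessive.

dominant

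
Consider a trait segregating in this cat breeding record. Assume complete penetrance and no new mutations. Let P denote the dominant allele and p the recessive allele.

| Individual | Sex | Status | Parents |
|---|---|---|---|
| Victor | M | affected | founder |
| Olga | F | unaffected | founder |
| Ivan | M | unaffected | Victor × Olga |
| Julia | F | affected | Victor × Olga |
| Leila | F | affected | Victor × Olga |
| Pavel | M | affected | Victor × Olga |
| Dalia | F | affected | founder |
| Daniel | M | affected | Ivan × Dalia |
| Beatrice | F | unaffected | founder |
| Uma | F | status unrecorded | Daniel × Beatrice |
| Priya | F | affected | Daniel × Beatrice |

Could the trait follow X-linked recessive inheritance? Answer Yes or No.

A consistent assignment under X-linked recessive exists: Victor X^p Y, Olga X^P X^p, Ivan X^P Y, Julia X^p X^p, Leila X^p X^p, Pavel X^p Y, Dalia X^p X^p, Daniel X^p Y, Beatrice X^P X^p, Uma X^P X^p, Priya X^p X^p.
In this assignment every recorded phenotype matches its genotype and every non-founder's genotype is obtainable from its parents' genotypes, so the pedigree is consistent.

Yes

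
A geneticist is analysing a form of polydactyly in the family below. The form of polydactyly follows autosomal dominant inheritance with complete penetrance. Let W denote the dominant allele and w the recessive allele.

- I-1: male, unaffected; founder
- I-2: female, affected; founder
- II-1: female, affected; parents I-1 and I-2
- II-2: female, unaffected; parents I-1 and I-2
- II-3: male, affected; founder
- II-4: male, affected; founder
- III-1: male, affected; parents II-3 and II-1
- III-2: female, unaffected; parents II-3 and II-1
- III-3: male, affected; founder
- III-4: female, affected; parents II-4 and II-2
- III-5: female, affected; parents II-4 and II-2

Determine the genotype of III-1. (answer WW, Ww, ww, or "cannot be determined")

cannot be determined

III-1's phenotype allows WW or Ww, and no parent or child forces a single allele at both positions; consistent genotype assignments exist with III-1 as WW or Ww.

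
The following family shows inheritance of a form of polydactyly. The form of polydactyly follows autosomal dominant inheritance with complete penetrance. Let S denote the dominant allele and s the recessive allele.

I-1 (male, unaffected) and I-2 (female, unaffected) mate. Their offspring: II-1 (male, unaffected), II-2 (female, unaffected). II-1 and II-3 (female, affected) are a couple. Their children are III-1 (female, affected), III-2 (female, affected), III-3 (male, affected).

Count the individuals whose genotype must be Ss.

Obligate heterozygotes: III-1 is affected so carries S and received s from II-1 (ss), so III-1 is Ss; III-2 is affected so carries S and received s from II-1 (ss), so III-2 is Ss; III-3 is affected so carries S and received s from II-1 (ss), so III-3 is Ss.
Every other individual is either homozygous by phenotype or has at least one consistent homozygous assignment, so the count is 3.

3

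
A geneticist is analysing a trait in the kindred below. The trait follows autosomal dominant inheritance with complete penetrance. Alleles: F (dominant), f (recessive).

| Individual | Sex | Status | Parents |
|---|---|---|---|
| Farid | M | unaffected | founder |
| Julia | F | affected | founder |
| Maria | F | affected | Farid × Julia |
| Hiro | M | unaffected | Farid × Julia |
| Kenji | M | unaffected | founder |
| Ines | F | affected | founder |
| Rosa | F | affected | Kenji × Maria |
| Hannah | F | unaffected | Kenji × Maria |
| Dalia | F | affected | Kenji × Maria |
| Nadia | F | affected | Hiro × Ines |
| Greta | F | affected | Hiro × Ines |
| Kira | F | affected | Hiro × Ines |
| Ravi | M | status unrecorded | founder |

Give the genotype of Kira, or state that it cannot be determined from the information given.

Ff

From phenotype alone, Kira is FF or Ff.
Kira is affected so carries F and received f from Hiro (ff), so Kira is Ff.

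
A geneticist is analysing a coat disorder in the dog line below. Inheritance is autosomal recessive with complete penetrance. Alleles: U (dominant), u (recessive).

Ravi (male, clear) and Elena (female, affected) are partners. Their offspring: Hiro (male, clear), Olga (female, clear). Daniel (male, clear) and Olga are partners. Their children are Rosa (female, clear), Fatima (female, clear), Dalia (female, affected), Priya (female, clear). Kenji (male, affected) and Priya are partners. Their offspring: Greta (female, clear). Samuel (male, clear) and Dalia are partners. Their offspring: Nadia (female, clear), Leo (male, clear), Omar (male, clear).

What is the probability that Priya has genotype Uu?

1/2

Daniel is clear so carries U and passed u to Dalia (uu), so Daniel is Uu.
Olga is clear so carries U and received u from Elena (uu), so Olga is Uu.
Their cross gives offspring ratios 1/4 UU : 1/2 Uu : 1/4 uu. Conditioning on Priya being clear, P(Uu) = 1/2 / 3/4 = 2/3 before taking Priya's own offspring into account.
Kenji is affected, so Kenji is uu.
Now use Priya's offspring. Probability of each recorded status — clear daughter Greta: 1/2 if Priya is Uu, 1 if UU.
Bayes: P(Uu) = 2/3·1/2 / (2/3·1/2 + 1/3·1) = 1/2.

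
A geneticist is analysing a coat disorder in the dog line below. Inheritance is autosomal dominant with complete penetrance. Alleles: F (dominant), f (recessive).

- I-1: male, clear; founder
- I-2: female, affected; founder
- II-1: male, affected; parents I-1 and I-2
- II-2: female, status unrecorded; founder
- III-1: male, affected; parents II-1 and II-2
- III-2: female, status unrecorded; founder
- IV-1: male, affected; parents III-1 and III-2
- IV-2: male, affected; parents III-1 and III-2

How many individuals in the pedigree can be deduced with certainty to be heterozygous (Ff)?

1

Obligate heterozygotes: II-1 is affected so carries F and received f from I-1 (ff), so II-1 is Ff.
Every other individual is either homozygous by phenotype or has at least one consistent homozygous assignment, so the count is 1.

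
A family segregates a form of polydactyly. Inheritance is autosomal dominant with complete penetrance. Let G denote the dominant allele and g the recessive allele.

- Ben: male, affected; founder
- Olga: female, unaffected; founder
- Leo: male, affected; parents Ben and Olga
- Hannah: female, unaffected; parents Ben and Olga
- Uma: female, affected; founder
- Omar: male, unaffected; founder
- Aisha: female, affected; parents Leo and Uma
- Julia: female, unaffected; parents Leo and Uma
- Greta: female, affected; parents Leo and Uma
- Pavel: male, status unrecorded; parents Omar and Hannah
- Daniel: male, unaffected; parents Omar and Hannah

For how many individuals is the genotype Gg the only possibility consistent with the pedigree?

Obligate heterozygotes: Ben is affected so carries G and passed g to Hannah (gg), so Ben is Gg; Leo is affected so carries G and received g from Olga (gg), so Leo is Gg; Uma is affected so carries G and passed g to Julia (gg), so Uma is Gg.
Every other individual is either homozygous by phenotype or has at least one consistent homozygous assignment, so the count is 3.

3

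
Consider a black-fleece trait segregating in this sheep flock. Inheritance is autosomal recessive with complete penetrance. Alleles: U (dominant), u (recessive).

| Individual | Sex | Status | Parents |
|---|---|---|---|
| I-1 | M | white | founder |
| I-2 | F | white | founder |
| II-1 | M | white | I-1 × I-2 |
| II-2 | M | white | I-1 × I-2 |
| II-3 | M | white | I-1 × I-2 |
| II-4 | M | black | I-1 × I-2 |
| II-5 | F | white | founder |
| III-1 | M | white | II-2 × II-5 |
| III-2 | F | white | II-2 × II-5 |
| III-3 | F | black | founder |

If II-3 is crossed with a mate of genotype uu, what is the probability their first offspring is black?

I-1 is white so carries U and passed u to II-4 (uu), so I-1 is Uu.
I-2 is white so carries U and passed u to II-4 (uu), so I-2 is Uu.
II-3 is a white offspring of I-1 (Uu) × I-2 (Uu), whose cross gives 1/4 UU : 1/2 Uu : 1/4 uu; conditioning on being white, II-3 is UU with probability 1/3, Uu with probability 2/3.
Summing over parental genotype combinations, P(offspring is black) = 2/3·1/2 = 1/3.

1/3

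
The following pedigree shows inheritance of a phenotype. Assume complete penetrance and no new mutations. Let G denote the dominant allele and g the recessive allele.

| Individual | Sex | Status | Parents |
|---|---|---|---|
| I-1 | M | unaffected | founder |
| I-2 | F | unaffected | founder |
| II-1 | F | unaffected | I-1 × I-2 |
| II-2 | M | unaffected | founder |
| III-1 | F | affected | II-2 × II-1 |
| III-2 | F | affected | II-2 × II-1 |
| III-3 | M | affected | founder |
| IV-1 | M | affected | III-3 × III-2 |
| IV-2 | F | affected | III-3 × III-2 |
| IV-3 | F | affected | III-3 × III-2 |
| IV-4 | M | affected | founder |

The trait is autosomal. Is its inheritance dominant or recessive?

recessive

II-2 and II-1 are both unaffected yet have an affected child III-1. Under dominance, an affected child requires at least one affected parent, so the trait cannot be dominant.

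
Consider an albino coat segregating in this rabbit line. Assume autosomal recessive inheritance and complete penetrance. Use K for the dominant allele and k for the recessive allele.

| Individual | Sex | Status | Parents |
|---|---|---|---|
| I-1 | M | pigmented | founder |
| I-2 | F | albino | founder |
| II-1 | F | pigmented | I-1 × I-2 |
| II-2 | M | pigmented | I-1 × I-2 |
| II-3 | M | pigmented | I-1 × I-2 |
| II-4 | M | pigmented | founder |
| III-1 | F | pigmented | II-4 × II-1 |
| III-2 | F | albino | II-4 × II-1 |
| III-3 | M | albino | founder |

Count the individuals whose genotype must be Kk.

Obligate heterozygotes: II-1 is pigmented so carries K and received k from I-2 (kk), so II-1 is Kk; II-2 is pigmented so carries K and received k from I-2 (kk), so II-2 is Kk; II-3 is pigmented so carries K and received k from I-2 (kk), so II-3 is Kk; II-4 is pigmented so carries K and passed k to III-2 (kk), so II-4 is Kk.
Every other individual is either homozygous by phenotype or has at least one consistent homozygous assignment, so the count is 4.

4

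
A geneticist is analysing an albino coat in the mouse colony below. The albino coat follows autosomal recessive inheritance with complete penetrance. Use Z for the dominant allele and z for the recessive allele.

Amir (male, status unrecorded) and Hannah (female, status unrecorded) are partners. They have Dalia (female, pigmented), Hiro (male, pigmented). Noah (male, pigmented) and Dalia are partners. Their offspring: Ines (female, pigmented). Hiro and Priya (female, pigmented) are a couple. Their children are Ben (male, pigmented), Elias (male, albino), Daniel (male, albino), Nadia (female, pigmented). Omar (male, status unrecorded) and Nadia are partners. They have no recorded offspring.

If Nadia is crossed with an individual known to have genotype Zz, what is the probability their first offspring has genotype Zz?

1/2

Hiro is pigmented so carries Z and passed z to Elias (zz), so Hiro is Zz.
Priya is pigmented so carries Z and passed z to Elias (zz), so Priya is Zz.
Nadia is a pigmented offspring of Hiro (Zz) × Priya (Zz), whose cross gives 1/4 ZZ : 1/2 Zz : 1/4 zz; conditioning on being pigmented, Nadia is ZZ with probability 1/3, Zz with probability 2/3.
Summing over parental genotype combinations, P(offspring has genotype Zz) = 1/3·1/2 + 2/3·1/2 = 1/2.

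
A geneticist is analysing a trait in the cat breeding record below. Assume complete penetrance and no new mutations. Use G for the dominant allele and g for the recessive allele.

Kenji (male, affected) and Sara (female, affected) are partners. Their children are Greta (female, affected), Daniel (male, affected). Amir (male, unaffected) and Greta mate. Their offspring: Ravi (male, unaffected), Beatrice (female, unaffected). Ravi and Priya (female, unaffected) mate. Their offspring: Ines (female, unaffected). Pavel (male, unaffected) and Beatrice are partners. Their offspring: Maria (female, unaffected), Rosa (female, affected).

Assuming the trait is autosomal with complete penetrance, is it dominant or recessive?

Pavel and Beatrice are both unaffected yet have an affected child Rosa. Under dominance, an affected child requires at least one affected parent, so the trait cannot be dominant.

recessive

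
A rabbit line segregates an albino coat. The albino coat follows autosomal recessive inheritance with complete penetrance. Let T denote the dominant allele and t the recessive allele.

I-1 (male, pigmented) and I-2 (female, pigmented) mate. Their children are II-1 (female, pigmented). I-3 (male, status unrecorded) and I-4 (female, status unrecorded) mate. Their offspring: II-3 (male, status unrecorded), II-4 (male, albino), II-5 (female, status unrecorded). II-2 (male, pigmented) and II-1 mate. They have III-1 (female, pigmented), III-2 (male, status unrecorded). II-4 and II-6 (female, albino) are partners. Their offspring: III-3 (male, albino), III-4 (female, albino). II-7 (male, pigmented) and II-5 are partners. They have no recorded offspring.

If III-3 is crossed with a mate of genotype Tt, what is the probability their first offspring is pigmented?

1/2

III-3 is albino, so III-3 is tt.
The cross gives 1/2 Tt : 1/2 tt, so P(offspring is pigmented) = 1/2.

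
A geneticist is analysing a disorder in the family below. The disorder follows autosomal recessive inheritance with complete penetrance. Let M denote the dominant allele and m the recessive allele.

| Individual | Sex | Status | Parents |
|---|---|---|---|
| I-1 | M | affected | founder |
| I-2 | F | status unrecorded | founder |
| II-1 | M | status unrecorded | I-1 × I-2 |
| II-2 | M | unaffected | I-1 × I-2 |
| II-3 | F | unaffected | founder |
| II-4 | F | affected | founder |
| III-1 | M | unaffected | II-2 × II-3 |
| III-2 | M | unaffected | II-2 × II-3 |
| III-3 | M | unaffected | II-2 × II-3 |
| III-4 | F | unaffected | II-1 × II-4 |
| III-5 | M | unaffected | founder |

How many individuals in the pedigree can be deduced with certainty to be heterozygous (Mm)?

3

Obligate heterozygotes: II-1 passed M to III-4 (Mm, whose m came from II-4) and received m from I-1 (mm), so II-1 is Mm; II-2 is unaffected so carries M and received m from I-1 (mm), so II-2 is Mm; III-4 is unaffected so carries M and received m from II-4 (mm), so III-4 is Mm.
Every other individual is either homozygous by phenotype or has at least one consistent homozygous assignment, so the count is 3.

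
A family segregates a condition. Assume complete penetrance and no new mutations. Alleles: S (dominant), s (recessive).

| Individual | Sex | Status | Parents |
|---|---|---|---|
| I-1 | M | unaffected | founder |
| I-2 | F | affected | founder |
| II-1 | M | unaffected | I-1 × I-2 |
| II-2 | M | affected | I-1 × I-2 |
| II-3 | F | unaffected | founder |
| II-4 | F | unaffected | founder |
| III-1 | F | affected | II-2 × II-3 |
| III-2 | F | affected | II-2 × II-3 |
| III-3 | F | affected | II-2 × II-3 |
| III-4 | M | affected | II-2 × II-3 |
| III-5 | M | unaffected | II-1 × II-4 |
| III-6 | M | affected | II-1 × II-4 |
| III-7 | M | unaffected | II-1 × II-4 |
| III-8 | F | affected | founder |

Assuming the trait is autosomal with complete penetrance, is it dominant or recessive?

II-1 and II-4 are both unaffected yet have an affected child III-6. Under dominance, an affected child requires at least one affected parent, so the trait cannot be dominant.

recessive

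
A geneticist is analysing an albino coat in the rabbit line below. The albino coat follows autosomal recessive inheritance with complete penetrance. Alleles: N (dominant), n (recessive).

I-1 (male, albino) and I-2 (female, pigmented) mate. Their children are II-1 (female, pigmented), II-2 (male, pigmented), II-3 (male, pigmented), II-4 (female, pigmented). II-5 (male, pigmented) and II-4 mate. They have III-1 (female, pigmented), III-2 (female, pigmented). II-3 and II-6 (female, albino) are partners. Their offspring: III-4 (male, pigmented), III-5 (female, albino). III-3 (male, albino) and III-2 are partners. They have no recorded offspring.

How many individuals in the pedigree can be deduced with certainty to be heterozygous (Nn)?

5

Obligate heterozygotes: II-1 is pigmented so carries N and received n from I-1 (nn), so II-1 is Nn; II-2 is pigmented so carries N and received n from I-1 (nn), so II-2 is Nn; II-3 is pigmented so carries N and received n from I-1 (nn), so II-3 is Nn; II-4 is pigmented so carries N and received n from I-1 (nn), so II-4 is Nn; III-4 is pigmented so carries N and received n from II-6 (nn), so III-4 is Nn.
Every other individual is either homozygous by phenotype or has at least one consistent homozygous assignment, so the count is 5.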